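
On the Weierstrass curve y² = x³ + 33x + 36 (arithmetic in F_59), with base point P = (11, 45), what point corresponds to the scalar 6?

Repeated addition: build up to 6P.
2P: tangent at (11, 45): λ = (3·11² + 33)/(2·45) ≡ 42/31. 31⁻¹ ≡ 40 (mod 59) since 31·40 = 1240 ≡ 1, so λ ≡ 42·40 ≡ 28.
  x = λ² - 11 - 11 = 784 - 22 ≡ 54; y = λ·(11 - 54) - 45 ≡ 49. → (54, 49)
3P: (54, 49) + (11, 45). λ = (45 - 49)/(11 - 54) ≡ 55/16 mod 59. 16⁻¹ ≡ 48 (mod 59), so λ ≡ 44.
  x = λ² - 54 - 11 = 1936 - 65 ≡ 42; y = λ·(54 - 42) - 49 ≡ 7. → (42, 7)
4P: (42, 7) + (11, 45). λ = (45 - 7)/(11 - 42) ≡ 38/28 mod 59. 28⁻¹ ≡ 19 (mod 59), so λ ≡ 14.
  x = λ² - 42 - 11 = 196 - 53 ≡ 25; y = λ·(42 - 25) - 7 ≡ 54. → (25, 54)
5P: (25, 54) + (11, 45). λ = (45 - 54)/(11 - 25) ≡ 50/45 mod 59. 45⁻¹ ≡ 21 (mod 59) since 45·21 = 945 ≡ 1, so λ ≡ 47.
  x = λ² - 25 - 11 = 2209 - 36 ≡ 49; y = λ·(25 - 49) - 54 ≡ 57. → (49, 57)
6P: (49, 57) + (11, 45). λ = (45 - 57)/(11 - 49) ≡ 47/21 mod 59. 21⁻¹ ≡ 45 (mod 59) since 21·45 = 945 ≡ 1, so λ ≡ 50.
  x = λ² - 49 - 11 = 2500 - 60 ≡ 21; y = λ·(49 - 21) - 57 ≡ 45. → (21, 45)

(21, 45)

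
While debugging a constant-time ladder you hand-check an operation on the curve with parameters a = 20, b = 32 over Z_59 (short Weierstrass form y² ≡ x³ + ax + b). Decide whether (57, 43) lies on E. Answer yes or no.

no

y² = 43² ≡ 20; x³ + 20x + 32 = 186365 ≡ 43 (mod 59). 20 ≠ 43.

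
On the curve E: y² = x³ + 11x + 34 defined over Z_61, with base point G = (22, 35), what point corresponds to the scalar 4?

(52, 50)

Repeated addition: build up to 4G.
2G: tangent at (22, 35): λ = (3·22² + 11)/(2·35) ≡ 60/9. 9⁻¹ ≡ 34 (mod 61) since 9·34 = 306 ≡ 1, so λ ≡ 60·34 ≡ 27.
  x = λ² - 22 - 22 = 729 - 44 ≡ 14; y = λ·(22 - 14) - 35 ≡ 59. → (14, 59)
3G: (14, 59) + (22, 35). λ = (35 - 59)/(22 - 14) ≡ 37/8 mod 61. 8⁻¹ ≡ 23 (mod 61), so λ ≡ 58.
  x = λ² - 14 - 22 = 3364 - 36 ≡ 34; y = λ·(14 - 34) - 59 ≡ 1. → (34, 1)
4G: (34, 1) + (22, 35). λ = (35 - 1)/(22 - 34) ≡ 34/49 mod 61. 49⁻¹ ≡ 5 (mod 61), so λ ≡ 48.
  x = λ² - 34 - 22 = 2304 - 56 ≡ 52; y = λ·(34 - 52) - 1 ≡ 50. → (52, 50)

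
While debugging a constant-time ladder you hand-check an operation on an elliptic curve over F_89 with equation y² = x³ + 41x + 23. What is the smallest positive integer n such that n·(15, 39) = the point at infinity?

3

2P: tangent at (15, 39): λ = (3·15² + 41)/(2·39) ≡ 4/78. 78⁻¹ ≡ 8 (mod 89), so λ ≡ 4·8 ≡ 32.
  x = λ² - 15 - 15 = 1024 - 30 ≡ 15; y = λ·(15 - 15) - 39 ≡ 50. → (15, 50)
3P: (15, 50) + (15, 39): same x and y₁ ≡ -y₂, so the sum is the point at infinity.
3P = the point at infinity, so the order is 3.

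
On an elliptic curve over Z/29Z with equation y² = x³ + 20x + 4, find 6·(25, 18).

(25, 18)

Write G = (25, 18).
Repeated addition: build up to 6G.
2G: tangent at (25, 18): λ = (3·25² + 20)/(2·18) ≡ 10/7. 7⁻¹ ≡ 25 (mod 29), so λ ≡ 10·25 ≡ 18.
  x = λ² - 25 - 25 = 324 - 50 ≡ 13; y = λ·(25 - 13) - 18 ≡ 24. → (13, 24)
3G: (13, 24) + (25, 18). λ = (18 - 24)/(25 - 13) ≡ 23/12 mod 29. 12⁻¹ ≡ 17 (mod 29) since 12·17 = 204 ≡ 1, so λ ≡ 14.
  x = λ² - 13 - 25 = 196 - 38 ≡ 13; y = λ·(13 - 13) - 24 ≡ 5. → (13, 5)
4G: (13, 5) + (25, 18). λ = (18 - 5)/(25 - 13) ≡ 13/12 mod 29. 12⁻¹ ≡ 17 (mod 29), so λ ≡ 18.
  x = λ² - 13 - 25 = 324 - 38 ≡ 25; y = λ·(13 - 25) - 5 ≡ 11. → (25, 11)
5G: (25, 11) + (25, 18): same x and y₁ ≡ -y₂, so the sum is ∞.
6G: ∞ + (25, 18) = (25, 18) (identity).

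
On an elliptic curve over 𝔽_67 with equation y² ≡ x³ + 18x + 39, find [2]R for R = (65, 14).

tangent at (65, 14): λ = (3·65² + 18)/(2·14) ≡ 30/28. 28⁻¹ ≡ 12 (mod 67), so λ ≡ 30·12 ≡ 25.
  x = λ² - 65 - 65 = 625 - 130 ≡ 26; y = λ·(65 - 26) - 14 ≡ 23. → (26, 23)

(26, 23)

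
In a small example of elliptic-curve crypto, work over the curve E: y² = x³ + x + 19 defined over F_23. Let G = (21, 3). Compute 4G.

(20, 9)

Repeated addition: build up to 4G.
2G: tangent at (21, 3): λ = (3·21² + 1)/(2·3) ≡ 13/6. 6⁻¹ ≡ 4 (mod 23), so λ ≡ 13·4 ≡ 6.
  x = λ² - 21 - 21 = 36 - 42 ≡ 17; y = λ·(21 - 17) - 3 ≡ 21. → (17, 21)
3G: (17, 21) + (21, 3). λ = (3 - 21)/(21 - 17) ≡ 5/4 mod 23. 4⁻¹ ≡ 6 (mod 23) since 4·6 = 24 ≡ 1, so λ ≡ 7.
  x = λ² - 17 - 21 = 49 - 38 ≡ 11; y = λ·(17 - 11) - 21 ≡ 21. → (11, 21)
4G: (11, 21) + (21, 3). λ = (3 - 21)/(21 - 11) ≡ 5/10 mod 23. 10⁻¹ ≡ 7 (mod 23) since 10·7 = 70 ≡ 1, so λ ≡ 12.
  x = λ² - 11 - 21 = 144 - 32 ≡ 20; y = λ·(11 - 20) - 21 ≡ 9. → (20, 9)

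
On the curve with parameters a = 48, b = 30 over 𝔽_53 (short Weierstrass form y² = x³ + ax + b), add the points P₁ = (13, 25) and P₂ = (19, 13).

(25, 52)

(13, 25) + (19, 13). λ = (13 - 25)/(19 - 13) ≡ 41/6 mod 53. 6⁻¹ ≡ 9 (mod 53) since 6·9 = 54 ≡ 1, so λ ≡ 51.
  x = λ² - 13 - 19 = 2601 - 32 ≡ 25; y = λ·(13 - 25) - 25 ≡ 52. → (25, 52)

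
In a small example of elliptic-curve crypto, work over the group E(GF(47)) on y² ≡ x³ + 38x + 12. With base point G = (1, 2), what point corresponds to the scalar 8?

(15, 3)

Repeated addition: build up to 8G.
2G: tangent at (1, 2): λ = (3·1² + 38)/(2·2) ≡ 41/4. 4⁻¹ ≡ 12 (mod 47) since 4·12 = 48 ≡ 1, so λ ≡ 41·12 ≡ 22.
  x = λ² - 1 - 1 = 484 - 2 ≡ 12; y = λ·(1 - 12) - 2 ≡ 38. → (12, 38)
3G: (12, 38) + (1, 2). λ = (2 - 38)/(1 - 12) ≡ 11/36 mod 47. 36⁻¹ ≡ 17 (mod 47) since 36·17 = 612 ≡ 1, so λ ≡ 46.
  x = λ² - 12 - 1 = 2116 - 13 ≡ 35; y = λ·(12 - 35) - 38 ≡ 32. → (35, 32)
4G: (35, 32) + (1, 2). λ = (2 - 32)/(1 - 35) ≡ 17/13 mod 47. 13⁻¹ ≡ 29 (mod 47), so λ ≡ 23.
  x = λ² - 35 - 1 = 529 - 36 ≡ 23; y = λ·(35 - 23) - 32 ≡ 9. → (23, 9)
5G: (23, 9) + (1, 2). λ = (2 - 9)/(1 - 23) ≡ 40/25 mod 47. 25⁻¹ ≡ 32 (mod 47), so λ ≡ 11.
  x = λ² - 23 - 1 = 121 - 24 ≡ 3; y = λ·(23 - 3) - 9 ≡ 23. → (3, 23)
6G: (3, 23) + (1, 2). λ = (2 - 23)/(1 - 3) ≡ 26/45 mod 47. 45⁻¹ ≡ 23 (mod 47), so λ ≡ 34.
  x = λ² - 3 - 1 = 1156 - 4 ≡ 24; y = λ·(3 - 24) - 23 ≡ 15. → (24, 15)
7G: (24, 15) + (1, 2). λ = (2 - 15)/(1 - 24) ≡ 34/24 mod 47. 24⁻¹ ≡ 2 (mod 47) since 24·2 = 48 ≡ 1, so λ ≡ 21.
  x = λ² - 24 - 1 = 441 - 25 ≡ 40; y = λ·(24 - 40) - 15 ≡ 25. → (40, 25)
8G: (40, 25) + (1, 2). λ = (2 - 25)/(1 - 40) ≡ 24/8 mod 47. 8⁻¹ ≡ 6 (mod 47), so λ ≡ 3.
  x = λ² - 40 - 1 = 9 - 41 ≡ 15; y = λ·(40 - 15) - 25 ≡ 3. → (15, 3)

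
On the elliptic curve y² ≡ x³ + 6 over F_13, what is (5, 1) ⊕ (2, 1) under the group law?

(5, 1) + (2, 1). λ = (1 - 1)/(2 - 5) ≡ 0/10 mod 13. 10⁻¹ ≡ 4 (mod 13), so λ ≡ 0.
  x = λ² - 5 - 2 = 0 - 7 ≡ 6; y = λ·(5 - 6) - 1 ≡ 12. → (6, 12)

(6, 12)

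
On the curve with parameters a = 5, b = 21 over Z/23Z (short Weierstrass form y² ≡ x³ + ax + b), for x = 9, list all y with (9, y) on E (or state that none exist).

x³ + 5x + 21 = 795 ≡ 13 (mod 23).
Square roots of 13 mod 23: 6 and 17 (since 6² = 36 ≡ 13).

6, 17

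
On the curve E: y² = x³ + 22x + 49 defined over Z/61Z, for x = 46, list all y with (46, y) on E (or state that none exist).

x³ + 22x + 49 = 98397 ≡ 4 (mod 61).
Square roots of 4 mod 61: 2 and 59 (since 2² = 4 ≡ 4).

2, 59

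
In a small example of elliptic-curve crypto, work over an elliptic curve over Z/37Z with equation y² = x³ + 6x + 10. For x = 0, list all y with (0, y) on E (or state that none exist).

11, 26

x³ + 6x + 10 = 10 ≡ 10 (mod 37).
Square roots of 10 mod 37: 11 and 26 (since 11² = 121 ≡ 10).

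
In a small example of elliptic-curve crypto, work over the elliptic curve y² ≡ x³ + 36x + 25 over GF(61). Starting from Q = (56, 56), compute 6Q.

Repeated addition: build up to 6Q.
2Q: tangent at (56, 56): λ = (3·56² + 36)/(2·56) ≡ 50/51. 51⁻¹ ≡ 6 (mod 61) since 51·6 = 306 ≡ 1, so λ ≡ 50·6 ≡ 56.
  x = λ² - 56 - 56 = 3136 - 112 ≡ 35; y = λ·(56 - 35) - 56 ≡ 22. → (35, 22)
3Q: (35, 22) + (56, 56). λ = (56 - 22)/(56 - 35) ≡ 34/21 mod 61. 21⁻¹ ≡ 32 (mod 61), so λ ≡ 51.
  x = λ² - 35 - 56 = 2601 - 91 ≡ 9; y = λ·(35 - 9) - 22 ≡ 23. → (9, 23)
4Q: (9, 23) + (56, 56). λ = (56 - 23)/(56 - 9) ≡ 33/47 mod 61. 47⁻¹ ≡ 13 (mod 61) since 47·13 = 611 ≡ 1, so λ ≡ 2.
  x = λ² - 9 - 56 = 4 - 65 ≡ 0; y = λ·(9 - 0) - 23 ≡ 56. → (0, 56)
5Q: (0, 56) + (56, 56). λ = (56 - 56)/(56 - 0) ≡ 0/56 mod 61. 56⁻¹ ≡ 12 (mod 61) since 56·12 = 672 ≡ 1, so λ ≡ 0.
  x = λ² - 0 - 56 = 0 - 56 ≡ 5; y = λ·(0 - 5) - 56 ≡ 5. → (5, 5)
6Q: (5, 5) + (56, 56). λ = (56 - 5)/(56 - 5) ≡ 51/51 mod 61. 51⁻¹ ≡ 6 (mod 61), so λ ≡ 1.
  x = λ² - 5 - 56 = 1 - 61 ≡ 1; y = λ·(5 - 1) - 5 ≡ 60. → (1, 60)

(1, 60)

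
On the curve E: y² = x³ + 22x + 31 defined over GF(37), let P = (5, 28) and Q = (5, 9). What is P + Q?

The two points share x = 5 and their y-coordinates satisfy 28 + 9 ≡ 0 (mod 37), so they are inverses. Their sum is the point at infinity.

O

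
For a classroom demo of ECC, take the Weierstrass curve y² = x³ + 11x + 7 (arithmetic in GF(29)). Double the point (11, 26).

(0, 23)

tangent at (11, 26): λ = (3·11² + 11)/(2·26) ≡ 26/23. 23⁻¹ ≡ 24 (mod 29) since 23·24 = 552 ≡ 1, so λ ≡ 26·24 ≡ 15.
  x = λ² - 11 - 11 = 225 - 22 ≡ 0; y = λ·(11 - 0) - 26 ≡ 23. → (0, 23)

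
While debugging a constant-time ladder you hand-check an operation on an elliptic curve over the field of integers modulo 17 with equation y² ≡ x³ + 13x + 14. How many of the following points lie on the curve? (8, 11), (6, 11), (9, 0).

1

(8, 11): 11² ≡ 2, rhs ≡ 1 → off.
(6, 11): 11² ≡ 2, rhs ≡ 2 → on.
(9, 0): 0² ≡ 0, rhs ≡ 10 → off.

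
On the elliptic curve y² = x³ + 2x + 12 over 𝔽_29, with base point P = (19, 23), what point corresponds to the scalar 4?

Repeated addition: build up to 4P.
2P: tangent at (19, 23): λ = (3·19² + 2)/(2·23) ≡ 12/17. 17⁻¹ ≡ 12 (mod 29) since 17·12 = 204 ≡ 1, so λ ≡ 12·12 ≡ 28.
  x = λ² - 19 - 19 = 784 - 38 ≡ 21; y = λ·(19 - 21) - 23 ≡ 8. → (21, 8)
3P: (21, 8) + (19, 23). λ = (23 - 8)/(19 - 21) ≡ 15/27 mod 29. 27⁻¹ ≡ 14 (mod 29) since 27·14 = 378 ≡ 1, so λ ≡ 7.
  x = λ² - 21 - 19 = 49 - 40 ≡ 9; y = λ·(21 - 9) - 8 ≡ 18. → (9, 18)
4P: (9, 18) + (19, 23). λ = (23 - 18)/(19 - 9) ≡ 5/10 mod 29. 10⁻¹ ≡ 3 (mod 29), so λ ≡ 15.
  x = λ² - 9 - 19 = 225 - 28 ≡ 23; y = λ·(9 - 23) - 18 ≡ 4. → (23, 4)

(23, 4)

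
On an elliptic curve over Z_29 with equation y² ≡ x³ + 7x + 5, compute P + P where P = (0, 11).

tangent at (0, 11): λ = (3·0² + 7)/(2·11) ≡ 7/22. 22⁻¹ ≡ 4 (mod 29), so λ ≡ 7·4 ≡ 28.
  x = λ² - 0 - 0 = 784 - 0 ≡ 1; y = λ·(0 - 1) - 11 ≡ 19. → (1, 19)

(1, 19)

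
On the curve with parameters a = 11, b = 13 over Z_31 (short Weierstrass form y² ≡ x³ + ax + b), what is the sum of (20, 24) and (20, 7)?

O

The two points share x = 20 and their y-coordinates satisfy 24 + 7 ≡ 0 (mod 31), so they are inverses. Their sum is 𝒪.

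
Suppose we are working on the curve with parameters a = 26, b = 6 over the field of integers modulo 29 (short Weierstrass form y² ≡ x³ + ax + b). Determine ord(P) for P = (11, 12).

2P: tangent at (11, 12): λ = (3·11² + 26)/(2·12) ≡ 12/24. 24⁻¹ ≡ 23 (mod 29), so λ ≡ 12·23 ≡ 15.
  x = λ² - 11 - 11 = 225 - 22 ≡ 0; y = λ·(11 - 0) - 12 ≡ 8. → (0, 8)
3P: (0, 8) + (11, 12). λ = (12 - 8)/(11 - 0) ≡ 4/11 mod 29. 11⁻¹ ≡ 8 (mod 29), so λ ≡ 3.
  x = λ² - 0 - 11 = 9 - 11 ≡ 27; y = λ·(0 - 27) - 8 ≡ 27. → (27, 27)
4P: (27, 27) + (11, 12). λ = (12 - 27)/(11 - 27) ≡ 14/13 mod 29. 13⁻¹ ≡ 9 (mod 29), so λ ≡ 10.
  x = λ² - 27 - 11 = 100 - 38 ≡ 4; y = λ·(27 - 4) - 27 ≡ 0. → (4, 0)
5P: (4, 0) + (11, 12). λ = (12 - 0)/(11 - 4) ≡ 12/7 mod 29. 7⁻¹ ≡ 25 (mod 29), so λ ≡ 10.
  x = λ² - 4 - 11 = 100 - 15 ≡ 27; y = λ·(4 - 27) - 0 ≡ 2. → (27, 2)
6P: (27, 2) + (11, 12). λ = (12 - 2)/(11 - 27) ≡ 10/13 mod 29. 13⁻¹ ≡ 9 (mod 29), so λ ≡ 3.
  x = λ² - 27 - 11 = 9 - 38 ≡ 0; y = λ·(27 - 0) - 2 ≡ 21. → (0, 21)
7P: (0, 21) + (11, 12). λ = (12 - 21)/(11 - 0) ≡ 20/11 mod 29. 11⁻¹ ≡ 8 (mod 29), so λ ≡ 15.
  x = λ² - 0 - 11 = 225 - 11 ≡ 11; y = λ·(0 - 11) - 21 ≡ 17. → (11, 17)
8P: (11, 17) + (11, 12): same x and y₁ ≡ -y₂, so the sum is the point at infinity.
8P = the point at infinity, so the order is 8.

8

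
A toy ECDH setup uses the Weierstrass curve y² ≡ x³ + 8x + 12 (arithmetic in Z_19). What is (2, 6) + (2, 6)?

tangent at (2, 6): λ = (3·2² + 8)/(2·6) ≡ 1/12. 12⁻¹ ≡ 8 (mod 19), so λ ≡ 1·8 ≡ 8.
  x = λ² - 2 - 2 = 64 - 4 ≡ 3; y = λ·(2 - 3) - 6 ≡ 5. → (3, 5)

(3, 5)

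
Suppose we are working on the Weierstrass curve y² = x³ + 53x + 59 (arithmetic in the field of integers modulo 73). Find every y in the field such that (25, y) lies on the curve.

x³ + 53x + 59 = 17009 ≡ 0 (mod 73).
Only y = 0 satisfies y² ≡ 0.

0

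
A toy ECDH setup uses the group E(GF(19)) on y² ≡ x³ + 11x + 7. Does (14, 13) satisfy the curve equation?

yes

y² = 13² ≡ 17; x³ + 11x + 7 = 2905 ≡ 17 (mod 19). 17 = 17.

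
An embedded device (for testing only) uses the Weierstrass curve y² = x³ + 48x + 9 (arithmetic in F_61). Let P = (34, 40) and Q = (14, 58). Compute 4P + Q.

First 4P:
Double-and-add on 4 = (100)₂. Start with P = (34, 40) for the leading 1-bit.
double: tangent at (34, 40): λ = (3·34² + 48)/(2·40) ≡ 39/19. 19⁻¹ ≡ 45 (mod 61) since 19·45 = 855 ≡ 1, so λ ≡ 39·45 ≡ 47.
  x = λ² - 34 - 34 = 2209 - 68 ≡ 6; y = λ·(34 - 6) - 40 ≡ 56. → (6, 56)
double: tangent at (6, 56): λ = (3·6² + 48)/(2·56) ≡ 34/51. 51⁻¹ ≡ 6 (mod 61), so λ ≡ 34·6 ≡ 21.
  x = λ² - 6 - 6 = 441 - 12 ≡ 2; y = λ·(6 - 2) - 56 ≡ 28. → (2, 28)
4P = (2, 28).
Finally 4P + Q:
(2, 28) + (14, 58). λ = (58 - 28)/(14 - 2) ≡ 30/12 mod 61. 12⁻¹ ≡ 56 (mod 61), so λ ≡ 33.
  x = λ² - 2 - 14 = 1089 - 16 ≡ 36; y = λ·(2 - 36) - 28 ≡ 9. → (36, 9)

(36, 9)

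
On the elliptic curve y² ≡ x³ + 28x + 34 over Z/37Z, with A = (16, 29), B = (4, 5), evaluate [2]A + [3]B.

(1, 27)

First 2A:
Repeated addition: build up to 2A.
2A: tangent at (16, 29): λ = (3·16² + 28)/(2·29) ≡ 19/21. 21⁻¹ ≡ 30 (mod 37), so λ ≡ 19·30 ≡ 15.
  x = λ² - 16 - 16 = 225 - 32 ≡ 8; y = λ·(16 - 8) - 29 ≡ 17. → (8, 17)
2A = (8, 17).
Next 3B:
Repeated addition: build up to 3B.
2B: tangent at (4, 5): λ = (3·4² + 28)/(2·5) ≡ 2/10. 10⁻¹ ≡ 26 (mod 37), so λ ≡ 2·26 ≡ 15.
  x = λ² - 4 - 4 = 225 - 8 ≡ 32; y = λ·(4 - 32) - 5 ≡ 19. → (32, 19)
3B: (32, 19) + (4, 5). λ = (5 - 19)/(4 - 32) ≡ 23/9 mod 37. 9⁻¹ ≡ 33 (mod 37), so λ ≡ 19.
  x = λ² - 32 - 4 = 361 - 36 ≡ 29; y = λ·(32 - 29) - 19 ≡ 1. → (29, 1)
3B = (29, 1).
Finally 2A + 3B:
(8, 17) + (29, 1). λ = (1 - 17)/(29 - 8) ≡ 21/21 mod 37. 21⁻¹ ≡ 30 (mod 37) since 21·30 = 630 ≡ 1, so λ ≡ 1.
  x = λ² - 8 - 29 = 1 - 37 ≡ 1; y = λ·(8 - 1) - 17 ≡ 27. → (1, 27)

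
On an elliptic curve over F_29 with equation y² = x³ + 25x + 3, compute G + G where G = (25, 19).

(14, 9)

tangent at (25, 19): λ = (3·25² + 25)/(2·19) ≡ 15/9. 9⁻¹ ≡ 13 (mod 29), so λ ≡ 15·13 ≡ 21.
  x = λ² - 25 - 25 = 441 - 50 ≡ 14; y = λ·(25 - 14) - 19 ≡ 9. → (14, 9)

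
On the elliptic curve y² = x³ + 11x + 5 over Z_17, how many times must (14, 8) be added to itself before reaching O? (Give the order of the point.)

8

2P: tangent at (14, 8): λ = (3·14² + 11)/(2·8) ≡ 4/16. 16⁻¹ ≡ 16 (mod 17) since 16·16 = 256 ≡ 1, so λ ≡ 4·16 ≡ 13.
  x = λ² - 14 - 14 = 169 - 28 ≡ 5; y = λ·(14 - 5) - 8 ≡ 7. → (5, 7)
3P: (5, 7) + (14, 8). λ = (8 - 7)/(14 - 5) ≡ 1/9 mod 17. 9⁻¹ ≡ 2 (mod 17), so λ ≡ 2.
  x = λ² - 5 - 14 = 4 - 19 ≡ 2; y = λ·(5 - 2) - 7 ≡ 16. → (2, 16)
4P: (2, 16) + (14, 8). λ = (8 - 16)/(14 - 2) ≡ 9/12 mod 17. 12⁻¹ ≡ 10 (mod 17), so λ ≡ 5.
  x = λ² - 2 - 14 = 25 - 16 ≡ 9; y = λ·(2 - 9) - 16 ≡ 0. → (9, 0)
5P: (9, 0) + (14, 8). λ = (8 - 0)/(14 - 9) ≡ 8/5 mod 17. 5⁻¹ ≡ 7 (mod 17) since 5·7 = 35 ≡ 1, so λ ≡ 5.
  x = λ² - 9 - 14 = 25 - 23 ≡ 2; y = λ·(9 - 2) - 0 ≡ 1. → (2, 1)
6P: (2, 1) + (14, 8). λ = (8 - 1)/(14 - 2) ≡ 7/12 mod 17. 12⁻¹ ≡ 10 (mod 17) since 12·10 = 120 ≡ 1, so λ ≡ 2.
  x = λ² - 2 - 14 = 4 - 16 ≡ 5; y = λ·(2 - 5) - 1 ≡ 10. → (5, 10)
7P: (5, 10) + (14, 8). λ = (8 - 10)/(14 - 5) ≡ 15/9 mod 17. 9⁻¹ ≡ 2 (mod 17) since 9·2 = 18 ≡ 1, so λ ≡ 13.
  x = λ² - 5 - 14 = 169 - 19 ≡ 14; y = λ·(5 - 14) - 10 ≡ 9. → (14, 9)
8P: (14, 9) + (14, 8): same x and y₁ ≡ -y₂, so the sum is O.
8P = O, so the order is 8.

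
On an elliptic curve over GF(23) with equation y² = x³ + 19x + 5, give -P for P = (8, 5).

-(8, 5) = (8, -5 mod 23) = (8, 18).

(8, 18)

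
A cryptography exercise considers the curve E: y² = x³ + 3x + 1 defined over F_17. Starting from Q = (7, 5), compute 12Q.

Repeated addition: build up to 12Q.
2Q: tangent at (7, 5): λ = (3·7² + 3)/(2·5) ≡ 14/10. 10⁻¹ ≡ 12 (mod 17) since 10·12 = 120 ≡ 1, so λ ≡ 14·12 ≡ 15.
  x = λ² - 7 - 7 = 225 - 14 ≡ 7; y = λ·(7 - 7) - 5 ≡ 12. → (7, 12)
3Q: (7, 12) + (7, 5): same x and y₁ ≡ -y₂, so the sum is O.
4Q: O + (7, 5) = (7, 5) (identity).
5Q: tangent at (7, 5): λ = (3·7² + 3)/(2·5) ≡ 14/10. 10⁻¹ ≡ 12 (mod 17), so λ ≡ 14·12 ≡ 15.
  x = λ² - 7 - 7 = 225 - 14 ≡ 7; y = λ·(7 - 7) - 5 ≡ 12. → (7, 12)
6Q: (7, 12) + (7, 5): same x and y₁ ≡ -y₂, so the sum is O.
7Q: O + (7, 5) = (7, 5) (identity).
8Q: tangent at (7, 5): λ = (3·7² + 3)/(2·5) ≡ 14/10. 10⁻¹ ≡ 12 (mod 17), so λ ≡ 14·12 ≡ 15.
  x = λ² - 7 - 7 = 225 - 14 ≡ 7; y = λ·(7 - 7) - 5 ≡ 12. → (7, 12)
9Q: (7, 12) + (7, 5): same x and y₁ ≡ -y₂, so the sum is O.
10Q: O + (7, 5) = (7, 5) (identity).
11Q: tangent at (7, 5): λ = (3·7² + 3)/(2·5) ≡ 14/10. 10⁻¹ ≡ 12 (mod 17) since 10·12 = 120 ≡ 1, so λ ≡ 14·12 ≡ 15.
  x = λ² - 7 - 7 = 225 - 14 ≡ 7; y = λ·(7 - 7) - 5 ≡ 12. → (7, 12)
12Q: (7, 12) + (7, 5): same x and y₁ ≡ -y₂, so the sum is O.

O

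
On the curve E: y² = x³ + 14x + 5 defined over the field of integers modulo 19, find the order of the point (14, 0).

2P: (14, 0) + (14, 0): same x and y₁ ≡ -y₂, so the sum is the point at infinity.
2P = the point at infinity, so the order is 2.

2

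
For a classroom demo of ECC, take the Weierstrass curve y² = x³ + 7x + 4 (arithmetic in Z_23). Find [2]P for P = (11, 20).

tangent at (11, 20): λ = (3·11² + 7)/(2·20) ≡ 2/17. 17⁻¹ ≡ 19 (mod 23), so λ ≡ 2·19 ≡ 15.
  x = λ² - 11 - 11 = 225 - 22 ≡ 19; y = λ·(11 - 19) - 20 ≡ 21. → (19, 21)

(19, 21)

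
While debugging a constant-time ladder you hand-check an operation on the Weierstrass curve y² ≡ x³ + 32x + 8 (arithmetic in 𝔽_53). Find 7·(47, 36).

Write G = (47, 36).
Double-and-add on 7 = (111)₂. Start with G = (47, 36) for the leading 1-bit.
double: tangent at (47, 36): λ = (3·47² + 32)/(2·36) ≡ 34/19. 19⁻¹ ≡ 14 (mod 53), so λ ≡ 34·14 ≡ 52.
  x = λ² - 47 - 47 = 2704 - 94 ≡ 13; y = λ·(47 - 13) - 36 ≡ 36. → (13, 36)
add G: (13, 36) + (47, 36). λ = (36 - 36)/(47 - 13) ≡ 0/34 mod 53. 34⁻¹ ≡ 39 (mod 53), so λ ≡ 0.
  x = λ² - 13 - 47 = 0 - 60 ≡ 46; y = λ·(13 - 46) - 36 ≡ 17. → (46, 17)
double: tangent at (46, 17): λ = (3·46² + 32)/(2·17) ≡ 20/34. 34⁻¹ ≡ 39 (mod 53), so λ ≡ 20·39 ≡ 38.
  x = λ² - 46 - 46 = 1444 - 92 ≡ 27; y = λ·(46 - 27) - 17 ≡ 16. → (27, 16)
add G: (27, 16) + (47, 36). λ = (36 - 16)/(47 - 27) ≡ 20/20 mod 53. 20⁻¹ ≡ 8 (mod 53), so λ ≡ 1.
  x = λ² - 27 - 47 = 1 - 74 ≡ 33; y = λ·(27 - 33) - 16 ≡ 31. → (33, 31)

(33, 31)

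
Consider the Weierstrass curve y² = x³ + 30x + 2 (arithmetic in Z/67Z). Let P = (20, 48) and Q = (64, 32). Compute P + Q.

(20, 48) + (64, 32). λ = (32 - 48)/(64 - 20) ≡ 51/44 mod 67. 44⁻¹ ≡ 32 (mod 67), so λ ≡ 24.
  x = λ² - 20 - 64 = 576 - 84 ≡ 23; y = λ·(20 - 23) - 48 ≡ 14. → (23, 14)

(23, 14)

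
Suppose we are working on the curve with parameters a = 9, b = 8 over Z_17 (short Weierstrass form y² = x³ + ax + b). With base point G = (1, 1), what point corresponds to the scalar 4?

(2, 0)

Double-and-add on 4 = (100)₂. Start with G = (1, 1) for the leading 1-bit.
double: tangent at (1, 1): λ = (3·1² + 9)/(2·1) ≡ 12/2. 2⁻¹ ≡ 9 (mod 17), so λ ≡ 12·9 ≡ 6.
  x = λ² - 1 - 1 = 36 - 2 ≡ 0; y = λ·(1 - 0) - 1 ≡ 5. → (0, 5)
double: tangent at (0, 5): λ = (3·0² + 9)/(2·5) ≡ 9/10. 10⁻¹ ≡ 12 (mod 17) since 10·12 = 120 ≡ 1, so λ ≡ 9·12 ≡ 6.
  x = λ² - 0 - 0 = 36 - 0 ≡ 2; y = λ·(0 - 2) - 5 ≡ 0. → (2, 0)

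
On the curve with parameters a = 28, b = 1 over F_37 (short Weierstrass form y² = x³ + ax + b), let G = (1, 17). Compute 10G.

Repeated addition: build up to 10G.
2G: tangent at (1, 17): λ = (3·1² + 28)/(2·17) ≡ 31/34. 34⁻¹ ≡ 12 (mod 37), so λ ≡ 31·12 ≡ 2.
  x = λ² - 1 - 1 = 4 - 2 ≡ 2; y = λ·(1 - 2) - 17 ≡ 18. → (2, 18)
3G: (2, 18) + (1, 17). λ = (17 - 18)/(1 - 2) ≡ 36/36 mod 37. 36⁻¹ ≡ 36 (mod 37), so λ ≡ 1.
  x = λ² - 2 - 1 = 1 - 3 ≡ 35; y = λ·(2 - 35) - 18 ≡ 23. → (35, 23)
4G: (35, 23) + (1, 17). λ = (17 - 23)/(1 - 35) ≡ 31/3 mod 37. 3⁻¹ ≡ 25 (mod 37), so λ ≡ 35.
  x = λ² - 35 - 1 = 1225 - 36 ≡ 5; y = λ·(35 - 5) - 23 ≡ 28. → (5, 28)
5G: (5, 28) + (1, 17). λ = (17 - 28)/(1 - 5) ≡ 26/33 mod 37. 33⁻¹ ≡ 9 (mod 37), so λ ≡ 12.
  x = λ² - 5 - 1 = 144 - 6 ≡ 27; y = λ·(5 - 27) - 28 ≡ 4. → (27, 4)
6G: (27, 4) + (1, 17). λ = (17 - 4)/(1 - 27) ≡ 13/11 mod 37. 11⁻¹ ≡ 27 (mod 37) since 11·27 = 297 ≡ 1, so λ ≡ 18.
  x = λ² - 27 - 1 = 324 - 28 ≡ 0; y = λ·(27 - 0) - 4 ≡ 1. → (0, 1)
7G: (0, 1) + (1, 17). λ = (17 - 1)/(1 - 0) ≡ 16/1 mod 37. 1⁻¹ ≡ 1 (mod 37) since 1·1 = 1 ≡ 1, so λ ≡ 16.
  x = λ² - 0 - 1 = 256 - 1 ≡ 33; y = λ·(0 - 33) - 1 ≡ 26. → (33, 26)
8G: (33, 26) + (1, 17). λ = (17 - 26)/(1 - 33) ≡ 28/5 mod 37. 5⁻¹ ≡ 15 (mod 37), so λ ≡ 13.
  x = λ² - 33 - 1 = 169 - 34 ≡ 24; y = λ·(33 - 24) - 26 ≡ 17. → (24, 17)
9G: (24, 17) + (1, 17). λ = (17 - 17)/(1 - 24) ≡ 0/14 mod 37. 14⁻¹ ≡ 8 (mod 37), so λ ≡ 0.
  x = λ² - 24 - 1 = 0 - 25 ≡ 12; y = λ·(24 - 12) - 17 ≡ 20. → (12, 20)
10G: (12, 20) + (1, 17). λ = (17 - 20)/(1 - 12) ≡ 34/26 mod 37. 26⁻¹ ≡ 10 (mod 37) since 26·10 = 260 ≡ 1, so λ ≡ 7.
  x = λ² - 12 - 1 = 49 - 13 ≡ 36; y = λ·(12 - 36) - 20 ≡ 34. → (36, 34)

(36, 34)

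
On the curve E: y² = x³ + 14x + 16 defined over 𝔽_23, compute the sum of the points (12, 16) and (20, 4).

(12, 16) + (20, 4). λ = (4 - 16)/(20 - 12) ≡ 11/8 mod 23. 8⁻¹ ≡ 3 (mod 23) since 8·3 = 24 ≡ 1, so λ ≡ 10.
  x = λ² - 12 - 20 = 100 - 32 ≡ 22; y = λ·(12 - 22) - 16 ≡ 22. → (22, 22)

(22, 22)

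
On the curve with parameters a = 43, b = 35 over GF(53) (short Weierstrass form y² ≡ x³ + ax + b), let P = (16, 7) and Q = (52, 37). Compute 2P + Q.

First 2P:
Repeated addition: build up to 2P.
2P: tangent at (16, 7): λ = (3·16² + 43)/(2·7) ≡ 16/14. 14⁻¹ ≡ 19 (mod 53) since 14·19 = 266 ≡ 1, so λ ≡ 16·19 ≡ 39.
  x = λ² - 16 - 16 = 1521 - 32 ≡ 5; y = λ·(16 - 5) - 7 ≡ 51. → (5, 51)
2P = (5, 51).
Finally 2P + Q:
(5, 51) + (52, 37). λ = (37 - 51)/(52 - 5) ≡ 39/47 mod 53. 47⁻¹ ≡ 44 (mod 53) since 47·44 = 2068 ≡ 1, so λ ≡ 20.
  x = λ² - 5 - 52 = 400 - 57 ≡ 25; y = λ·(5 - 25) - 51 ≡ 26. → (25, 26)

(25, 26)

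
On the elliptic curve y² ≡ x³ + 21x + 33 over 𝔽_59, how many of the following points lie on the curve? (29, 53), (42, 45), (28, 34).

(29, 53): 53² ≡ 36, rhs ≡ 15 → off.
(42, 45): 45² ≡ 19, rhs ≡ 14 → off.
(28, 34): 34² ≡ 35, rhs ≡ 35 → on.

1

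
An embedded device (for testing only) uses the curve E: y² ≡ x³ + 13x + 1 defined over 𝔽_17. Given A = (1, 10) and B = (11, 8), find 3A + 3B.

(4, 10)

First 3A:
Repeated addition: build up to 3A.
2A: tangent at (1, 10): λ = (3·1² + 13)/(2·10) ≡ 16/3. 3⁻¹ ≡ 6 (mod 17) since 3·6 = 18 ≡ 1, so λ ≡ 16·6 ≡ 11.
  x = λ² - 1 - 1 = 121 - 2 ≡ 0; y = λ·(1 - 0) - 10 ≡ 1. → (0, 1)
3A: (0, 1) + (1, 10). λ = (10 - 1)/(1 - 0) ≡ 9/1 mod 17. 1⁻¹ ≡ 1 (mod 17), so λ ≡ 9.
  x = λ² - 0 - 1 = 81 - 1 ≡ 12; y = λ·(0 - 12) - 1 ≡ 10. → (12, 10)
3A = (12, 10).
Next 3B:
Repeated addition: build up to 3B.
2B: tangent at (11, 8): λ = (3·11² + 13)/(2·8) ≡ 2/16. 16⁻¹ ≡ 16 (mod 17), so λ ≡ 2·16 ≡ 15.
  x = λ² - 11 - 11 = 225 - 22 ≡ 16; y = λ·(11 - 16) - 8 ≡ 2. → (16, 2)
3B: (16, 2) + (11, 8). λ = (8 - 2)/(11 - 16) ≡ 6/12 mod 17. 12⁻¹ ≡ 10 (mod 17), so λ ≡ 9.
  x = λ² - 16 - 11 = 81 - 27 ≡ 3; y = λ·(16 - 3) - 2 ≡ 13. → (3, 13)
3B = (3, 13).
Finally 3A + 3B:
(12, 10) + (3, 13). λ = (13 - 10)/(3 - 12) ≡ 3/8 mod 17. 8⁻¹ ≡ 15 (mod 17), so λ ≡ 11.
  x = λ² - 12 - 3 = 121 - 15 ≡ 4; y = λ·(12 - 4) - 10 ≡ 10. → (4, 10)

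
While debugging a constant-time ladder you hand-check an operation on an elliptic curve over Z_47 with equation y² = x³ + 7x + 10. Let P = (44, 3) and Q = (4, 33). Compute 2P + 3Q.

First 2P:
Repeated addition: build up to 2P.
2P: tangent at (44, 3): λ = (3·44² + 7)/(2·3) ≡ 34/6. 6⁻¹ ≡ 8 (mod 47), so λ ≡ 34·8 ≡ 37.
  x = λ² - 44 - 44 = 1369 - 88 ≡ 12; y = λ·(44 - 12) - 3 ≡ 6. → (12, 6)
2P = (12, 6).
Next 3Q:
Repeated addition: build up to 3Q.
2Q: tangent at (4, 33): λ = (3·4² + 7)/(2·33) ≡ 8/19. 19⁻¹ ≡ 5 (mod 47) since 19·5 = 95 ≡ 1, so λ ≡ 8·5 ≡ 40.
  x = λ² - 4 - 4 = 1600 - 8 ≡ 41; y = λ·(4 - 41) - 33 ≡ 38. → (41, 38)
3Q: (41, 38) + (4, 33). λ = (33 - 38)/(4 - 41) ≡ 42/10 mod 47. 10⁻¹ ≡ 33 (mod 47) since 10·33 = 330 ≡ 1, so λ ≡ 23.
  x = λ² - 41 - 4 = 529 - 45 ≡ 14; y = λ·(41 - 14) - 38 ≡ 19. → (14, 19)
3Q = (14, 19).
Finally 2P + 3Q:
(12, 6) + (14, 19). λ = (19 - 6)/(14 - 12) ≡ 13/2 mod 47. 2⁻¹ ≡ 24 (mod 47), so λ ≡ 30.
  x = λ² - 12 - 14 = 900 - 26 ≡ 28; y = λ·(12 - 28) - 6 ≡ 31. → (28, 31)

(28, 31)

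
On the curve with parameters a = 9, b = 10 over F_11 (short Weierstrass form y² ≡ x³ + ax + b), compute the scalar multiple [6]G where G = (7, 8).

Repeated addition: build up to 6G.
2G: tangent at (7, 8): λ = (3·7² + 9)/(2·8) ≡ 2/5. 5⁻¹ ≡ 9 (mod 11) since 5·9 = 45 ≡ 1, so λ ≡ 2·9 ≡ 7.
  x = λ² - 7 - 7 = 49 - 14 ≡ 2; y = λ·(7 - 2) - 8 ≡ 5. → (2, 5)
3G: (2, 5) + (7, 8). λ = (8 - 5)/(7 - 2) ≡ 3/5 mod 11. 5⁻¹ ≡ 9 (mod 11), so λ ≡ 5.
  x = λ² - 2 - 7 = 25 - 9 ≡ 5; y = λ·(2 - 5) - 5 ≡ 2. → (5, 2)
4G: (5, 2) + (7, 8). λ = (8 - 2)/(7 - 5) ≡ 6/2 mod 11. 2⁻¹ ≡ 6 (mod 11) since 2·6 = 12 ≡ 1, so λ ≡ 3.
  x = λ² - 5 - 7 = 9 - 12 ≡ 8; y = λ·(5 - 8) - 2 ≡ 0. → (8, 0)
5G: (8, 0) + (7, 8). λ = (8 - 0)/(7 - 8) ≡ 8/10 mod 11. 10⁻¹ ≡ 10 (mod 11) since 10·10 = 100 ≡ 1, so λ ≡ 3.
  x = λ² - 8 - 7 = 9 - 15 ≡ 5; y = λ·(8 - 5) - 0 ≡ 9. → (5, 9)
6G: (5, 9) + (7, 8). λ = (8 - 9)/(7 - 5) ≡ 10/2 mod 11. 2⁻¹ ≡ 6 (mod 11), so λ ≡ 5.
  x = λ² - 5 - 7 = 25 - 12 ≡ 2; y = λ·(5 - 2) - 9 ≡ 6. → (2, 6)

(2, 6)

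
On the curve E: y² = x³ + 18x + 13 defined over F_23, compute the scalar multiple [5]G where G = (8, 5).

(12, 18)

Double-and-add on 5 = (101)₂. Start with G = (8, 5) for the leading 1-bit.
double: tangent at (8, 5): λ = (3·8² + 18)/(2·5) ≡ 3/10. 10⁻¹ ≡ 7 (mod 23) since 10·7 = 70 ≡ 1, so λ ≡ 3·7 ≡ 21.
  x = λ² - 8 - 8 = 441 - 16 ≡ 11; y = λ·(8 - 11) - 5 ≡ 1. → (11, 1)
double: tangent at (11, 1): λ = (3·11² + 18)/(2·1) ≡ 13/2. 2⁻¹ ≡ 12 (mod 23), so λ ≡ 13·12 ≡ 18.
  x = λ² - 11 - 11 = 324 - 22 ≡ 3; y = λ·(11 - 3) - 1 ≡ 5. → (3, 5)
add G: (3, 5) + (8, 5). λ = (5 - 5)/(8 - 3) ≡ 0/5 mod 23. 5⁻¹ ≡ 14 (mod 23), so λ ≡ 0.
  x = λ² - 3 - 8 = 0 - 11 ≡ 12; y = λ·(3 - 12) - 5 ≡ 18. → (12, 18)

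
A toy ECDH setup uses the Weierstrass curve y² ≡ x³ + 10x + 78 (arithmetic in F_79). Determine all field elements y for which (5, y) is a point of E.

4, 75

x³ + 10x + 78 = 253 ≡ 16 (mod 79).
Square roots of 16 mod 79: 4 and 75 (since 4² = 16 ≡ 16).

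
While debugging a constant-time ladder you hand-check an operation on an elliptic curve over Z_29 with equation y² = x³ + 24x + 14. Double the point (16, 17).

tangent at (16, 17): λ = (3·16² + 24)/(2·17) ≡ 9/5. 5⁻¹ ≡ 6 (mod 29), so λ ≡ 9·6 ≡ 25.
  x = λ² - 16 - 16 = 625 - 32 ≡ 13; y = λ·(16 - 13) - 17 ≡ 0. → (13, 0)

(13, 0)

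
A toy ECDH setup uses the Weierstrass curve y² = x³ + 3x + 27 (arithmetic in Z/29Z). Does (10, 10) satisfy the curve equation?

y² = 10² ≡ 13; x³ + 3x + 27 = 1057 ≡ 13 (mod 29). 13 = 13.

yes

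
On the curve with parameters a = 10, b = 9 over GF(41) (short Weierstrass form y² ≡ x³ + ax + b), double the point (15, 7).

(36, 11)

tangent at (15, 7): λ = (3·15² + 10)/(2·7) ≡ 29/14. 14⁻¹ ≡ 3 (mod 41) since 14·3 = 42 ≡ 1, so λ ≡ 29·3 ≡ 5.
  x = λ² - 15 - 15 = 25 - 30 ≡ 36; y = λ·(15 - 36) - 7 ≡ 11. → (36, 11)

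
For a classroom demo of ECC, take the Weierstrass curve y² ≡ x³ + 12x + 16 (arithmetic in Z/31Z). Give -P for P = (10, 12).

-(10, 12) = (10, -12 mod 31) = (10, 19).

(10, 19)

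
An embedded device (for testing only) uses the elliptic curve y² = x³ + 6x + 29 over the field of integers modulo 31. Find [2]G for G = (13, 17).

tangent at (13, 17): λ = (3·13² + 6)/(2·17) ≡ 17/3. 3⁻¹ ≡ 21 (mod 31) since 3·21 = 63 ≡ 1, so λ ≡ 17·21 ≡ 16.
  x = λ² - 13 - 13 = 256 - 26 ≡ 13; y = λ·(13 - 13) - 17 ≡ 14. → (13, 14)

(13, 14)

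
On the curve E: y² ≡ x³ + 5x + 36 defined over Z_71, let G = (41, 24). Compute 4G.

(22, 12)

Double-and-add on 4 = (100)₂. Start with G = (41, 24) for the leading 1-bit.
double: tangent at (41, 24): λ = (3·41² + 5)/(2·24) ≡ 7/48. 48⁻¹ ≡ 37 (mod 71), so λ ≡ 7·37 ≡ 46.
  x = λ² - 41 - 41 = 2116 - 82 ≡ 46; y = λ·(41 - 46) - 24 ≡ 30. → (46, 30)
double: tangent at (46, 30): λ = (3·46² + 5)/(2·30) ≡ 34/60. 60⁻¹ ≡ 58 (mod 71) since 60·58 = 3480 ≡ 1, so λ ≡ 34·58 ≡ 55.
  x = λ² - 46 - 46 = 3025 - 92 ≡ 22; y = λ·(46 - 22) - 30 ≡ 12. → (22, 12)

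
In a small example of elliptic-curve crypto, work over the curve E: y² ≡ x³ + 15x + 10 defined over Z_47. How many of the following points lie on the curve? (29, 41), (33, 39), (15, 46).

(29, 41): 41² ≡ 36, rhs ≡ 18 → off.
(33, 39): 39² ≡ 17, rhs ≡ 17 → on.
(15, 46): 46² ≡ 1, rhs ≡ 38 → off.

1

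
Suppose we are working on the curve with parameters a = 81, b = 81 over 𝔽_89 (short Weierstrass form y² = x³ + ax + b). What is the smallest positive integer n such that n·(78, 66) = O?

12

2P: tangent at (78, 66): λ = (3·78² + 81)/(2·66) ≡ 88/43. 43⁻¹ ≡ 29 (mod 89), so λ ≡ 88·29 ≡ 60.
  x = λ² - 78 - 78 = 3600 - 156 ≡ 62; y = λ·(78 - 62) - 66 ≡ 4. → (62, 4)
3P: (62, 4) + (78, 66). λ = (66 - 4)/(78 - 62) ≡ 62/16 mod 89. 16⁻¹ ≡ 39 (mod 89), so λ ≡ 15.
  x = λ² - 62 - 78 = 225 - 140 ≡ 85; y = λ·(62 - 85) - 4 ≡ 7. → (85, 7)
4P: (85, 7) + (78, 66). λ = (66 - 7)/(78 - 85) ≡ 59/82 mod 89. 82⁻¹ ≡ 38 (mod 89), so λ ≡ 17.
  x = λ² - 85 - 78 = 289 - 163 ≡ 37; y = λ·(85 - 37) - 7 ≡ 8. → (37, 8)
5P: (37, 8) + (78, 66). λ = (66 - 8)/(78 - 37) ≡ 58/41 mod 89. 41⁻¹ ≡ 76 (mod 89) since 41·76 = 3116 ≡ 1, so λ ≡ 47.
  x = λ² - 37 - 78 = 2209 - 115 ≡ 47; y = λ·(37 - 47) - 8 ≡ 56. → (47, 56)
6P: (47, 56) + (78, 66). λ = (66 - 56)/(78 - 47) ≡ 10/31 mod 89. 31⁻¹ ≡ 23 (mod 89), so λ ≡ 52.
  x = λ² - 47 - 78 = 2704 - 125 ≡ 87; y = λ·(47 - 87) - 56 ≡ 0. → (87, 0)
7P: (87, 0) + (78, 66). λ = (66 - 0)/(78 - 87) ≡ 66/80 mod 89. 80⁻¹ ≡ 79 (mod 89), so λ ≡ 52.
  x = λ² - 87 - 78 = 2704 - 165 ≡ 47; y = λ·(87 - 47) - 0 ≡ 33. → (47, 33)
8P: (47, 33) + (78, 66). λ = (66 - 33)/(78 - 47) ≡ 33/31 mod 89. 31⁻¹ ≡ 23 (mod 89) since 31·23 = 713 ≡ 1, so λ ≡ 47.
  x = λ² - 47 - 78 = 2209 - 125 ≡ 37; y = λ·(47 - 37) - 33 ≡ 81. → (37, 81)
9P: (37, 81) + (78, 66). λ = (66 - 81)/(78 - 37) ≡ 74/41 mod 89. 41⁻¹ ≡ 76 (mod 89), so λ ≡ 17.
  x = λ² - 37 - 78 = 289 - 115 ≡ 85; y = λ·(37 - 85) - 81 ≡ 82. → (85, 82)
10P: (85, 82) + (78, 66). λ = (66 - 82)/(78 - 85) ≡ 73/82 mod 89. 82⁻¹ ≡ 38 (mod 89) since 82·38 = 3116 ≡ 1, so λ ≡ 15.
  x = λ² - 85 - 78 = 225 - 163 ≡ 62; y = λ·(85 - 62) - 82 ≡ 85. → (62, 85)
11P: (62, 85) + (78, 66). λ = (66 - 85)/(78 - 62) ≡ 70/16 mod 89. 16⁻¹ ≡ 39 (mod 89), so λ ≡ 60.
  x = λ² - 62 - 78 = 3600 - 140 ≡ 78; y = λ·(62 - 78) - 85 ≡ 23. → (78, 23)
12P: (78, 23) + (78, 66): same x and y₁ ≡ -y₂, so the sum is O.
12P = O, so the order is 12.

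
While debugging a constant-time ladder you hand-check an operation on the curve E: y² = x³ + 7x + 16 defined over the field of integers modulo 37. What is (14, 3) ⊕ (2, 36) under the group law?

(14, 3) + (2, 36). λ = (36 - 3)/(2 - 14) ≡ 33/25 mod 37. 25⁻¹ ≡ 3 (mod 37) since 25·3 = 75 ≡ 1, so λ ≡ 25.
  x = λ² - 14 - 2 = 625 - 16 ≡ 17; y = λ·(14 - 17) - 3 ≡ 33. → (17, 33)

(17, 33)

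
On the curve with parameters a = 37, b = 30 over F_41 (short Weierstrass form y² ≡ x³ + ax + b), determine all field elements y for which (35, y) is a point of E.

17, 24

x³ + 37x + 30 = 44200 ≡ 2 (mod 41).
Square roots of 2 mod 41: 17 and 24 (since 17² = 289 ≡ 2).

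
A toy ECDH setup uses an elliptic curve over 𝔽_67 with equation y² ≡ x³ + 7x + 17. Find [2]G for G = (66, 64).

(42, 30)

tangent at (66, 64): λ = (3·66² + 7)/(2·64) ≡ 10/61. 61⁻¹ ≡ 11 (mod 67) since 61·11 = 671 ≡ 1, so λ ≡ 10·11 ≡ 43.
  x = λ² - 66 - 66 = 1849 - 132 ≡ 42; y = λ·(66 - 42) - 64 ≡ 30. → (42, 30)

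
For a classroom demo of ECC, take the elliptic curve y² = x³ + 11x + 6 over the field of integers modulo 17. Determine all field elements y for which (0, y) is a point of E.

x³ + 11x + 6 = 6 ≡ 6 (mod 17).
6 is a non-residue mod 17; no y exists.

none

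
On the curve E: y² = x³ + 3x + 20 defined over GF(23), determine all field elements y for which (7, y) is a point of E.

4, 19

x³ + 3x + 20 = 384 ≡ 16 (mod 23).
Square roots of 16 mod 23: 4 and 19 (since 4² = 16 ≡ 16).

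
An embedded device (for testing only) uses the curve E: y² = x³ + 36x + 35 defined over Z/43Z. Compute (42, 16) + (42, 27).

The two points share x = 42 and their y-coordinates satisfy 16 + 27 ≡ 0 (mod 43), so they are inverses. Their sum is O.

O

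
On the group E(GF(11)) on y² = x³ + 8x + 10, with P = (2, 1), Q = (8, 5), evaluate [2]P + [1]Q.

(10, 10)

First 2P:
Repeated addition: build up to 2P.
2P: tangent at (2, 1): λ = (3·2² + 8)/(2·1) ≡ 9/2. 2⁻¹ ≡ 6 (mod 11), so λ ≡ 9·6 ≡ 10.
  x = λ² - 2 - 2 = 100 - 4 ≡ 8; y = λ·(2 - 8) - 1 ≡ 5. → (8, 5)
2P = (8, 5).
Finally 2P + Q:
tangent at (8, 5): λ = (3·8² + 8)/(2·5) ≡ 2/10. 10⁻¹ ≡ 10 (mod 11) since 10·10 = 100 ≡ 1, so λ ≡ 2·10 ≡ 9.
  x = λ² - 8 - 8 = 81 - 16 ≡ 10; y = λ·(8 - 10) - 5 ≡ 10. → (10, 10)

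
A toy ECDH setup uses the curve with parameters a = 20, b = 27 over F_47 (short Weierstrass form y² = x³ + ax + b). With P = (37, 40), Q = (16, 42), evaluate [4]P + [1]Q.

(37, 40)

First 4P:
Double-and-add on 4 = (100)₂. Start with P = (37, 40) for the leading 1-bit.
double: tangent at (37, 40): λ = (3·37² + 20)/(2·40) ≡ 38/33. 33⁻¹ ≡ 10 (mod 47) since 33·10 = 330 ≡ 1, so λ ≡ 38·10 ≡ 4.
  x = λ² - 37 - 37 = 16 - 74 ≡ 36; y = λ·(37 - 36) - 40 ≡ 11. → (36, 11)
double: tangent at (36, 11): λ = (3·36² + 20)/(2·11) ≡ 7/22. 22⁻¹ ≡ 15 (mod 47) since 22·15 = 330 ≡ 1, so λ ≡ 7·15 ≡ 11.
  x = λ² - 36 - 36 = 121 - 72 ≡ 2; y = λ·(36 - 2) - 11 ≡ 34. → (2, 34)
4P = (2, 34).
Finally 4P + Q:
(2, 34) + (16, 42). λ = (42 - 34)/(16 - 2) ≡ 8/14 mod 47. 14⁻¹ ≡ 37 (mod 47) since 14·37 = 518 ≡ 1, so λ ≡ 14.
  x = λ² - 2 - 16 = 196 - 18 ≡ 37; y = λ·(2 - 37) - 34 ≡ 40. → (37, 40)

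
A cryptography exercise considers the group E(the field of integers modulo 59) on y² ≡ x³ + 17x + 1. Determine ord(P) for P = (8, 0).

2P: (8, 0) + (8, 0): same x and y₁ ≡ -y₂, so the sum is O.
2P = O, so the order is 2.

2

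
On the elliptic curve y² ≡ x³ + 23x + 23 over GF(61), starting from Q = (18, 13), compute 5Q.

(8, 32)

Double-and-add on 5 = (101)₂. Start with Q = (18, 13) for the leading 1-bit.
double: tangent at (18, 13): λ = (3·18² + 23)/(2·13) ≡ 19/26. 26⁻¹ ≡ 54 (mod 61), so λ ≡ 19·54 ≡ 50.
  x = λ² - 18 - 18 = 2500 - 36 ≡ 24; y = λ·(18 - 24) - 13 ≡ 53. → (24, 53)
double: tangent at (24, 53): λ = (3·24² + 23)/(2·53) ≡ 43/45. 45⁻¹ ≡ 19 (mod 61), so λ ≡ 43·19 ≡ 24.
  x = λ² - 24 - 24 = 576 - 48 ≡ 40; y = λ·(24 - 40) - 53 ≡ 51. → (40, 51)
add Q: (40, 51) + (18, 13). λ = (13 - 51)/(18 - 40) ≡ 23/39 mod 61. 39⁻¹ ≡ 36 (mod 61), so λ ≡ 35.
  x = λ² - 40 - 18 = 1225 - 58 ≡ 8; y = λ·(40 - 8) - 51 ≡ 32. → (8, 32)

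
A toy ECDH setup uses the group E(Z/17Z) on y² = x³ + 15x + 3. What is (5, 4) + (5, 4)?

tangent at (5, 4): λ = (3·5² + 15)/(2·4) ≡ 5/8. 8⁻¹ ≡ 15 (mod 17), so λ ≡ 5·15 ≡ 7.
  x = λ² - 5 - 5 = 49 - 10 ≡ 5; y = λ·(5 - 5) - 4 ≡ 13. → (5, 13)

(5, 13)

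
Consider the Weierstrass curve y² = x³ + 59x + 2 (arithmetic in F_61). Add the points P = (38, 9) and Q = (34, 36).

(38, 9) + (34, 36). λ = (36 - 9)/(34 - 38) ≡ 27/57 mod 61. 57⁻¹ ≡ 15 (mod 61) since 57·15 = 855 ≡ 1, so λ ≡ 39.
  x = λ² - 38 - 34 = 1521 - 72 ≡ 46; y = λ·(38 - 46) - 9 ≡ 45. → (46, 45)

(46, 45)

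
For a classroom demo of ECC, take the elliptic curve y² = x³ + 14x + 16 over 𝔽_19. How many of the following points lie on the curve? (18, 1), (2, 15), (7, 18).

2

(18, 1): 1² ≡ 1, rhs ≡ 1 → on.
(2, 15): 15² ≡ 16, rhs ≡ 14 → off.
(7, 18): 18² ≡ 1, rhs ≡ 1 → on.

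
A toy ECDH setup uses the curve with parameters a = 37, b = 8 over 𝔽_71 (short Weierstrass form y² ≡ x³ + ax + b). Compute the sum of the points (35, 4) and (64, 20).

(52, 16)

(35, 4) + (64, 20). λ = (20 - 4)/(64 - 35) ≡ 16/29 mod 71. 29⁻¹ ≡ 49 (mod 71) since 29·49 = 1421 ≡ 1, so λ ≡ 3.
  x = λ² - 35 - 64 = 9 - 99 ≡ 52; y = λ·(35 - 52) - 4 ≡ 16. → (52, 16)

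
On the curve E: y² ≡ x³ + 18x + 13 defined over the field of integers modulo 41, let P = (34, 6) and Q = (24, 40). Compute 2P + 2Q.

First 2P:
Repeated addition: build up to 2P.
2P: tangent at (34, 6): λ = (3·34² + 18)/(2·6) ≡ 1/12. 12⁻¹ ≡ 24 (mod 41) since 12·24 = 288 ≡ 1, so λ ≡ 1·24 ≡ 24.
  x = λ² - 34 - 34 = 576 - 68 ≡ 16; y = λ·(34 - 16) - 6 ≡ 16. → (16, 16)
2P = (16, 16).
Next 2Q:
Repeated addition: build up to 2Q.
2Q: tangent at (24, 40): λ = (3·24² + 18)/(2·40) ≡ 24/39. 39⁻¹ ≡ 20 (mod 41) since 39·20 = 780 ≡ 1, so λ ≡ 24·20 ≡ 29.
  x = λ² - 24 - 24 = 841 - 48 ≡ 14; y = λ·(24 - 14) - 40 ≡ 4. → (14, 4)
2Q = (14, 4).
Finally 2P + 2Q:
(16, 16) + (14, 4). λ = (4 - 16)/(14 - 16) ≡ 29/39 mod 41. 39⁻¹ ≡ 20 (mod 41) since 39·20 = 780 ≡ 1, so λ ≡ 6.
  x = λ² - 16 - 14 = 36 - 30 ≡ 6; y = λ·(16 - 6) - 16 ≡ 3. → (6, 3)

(6, 3)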